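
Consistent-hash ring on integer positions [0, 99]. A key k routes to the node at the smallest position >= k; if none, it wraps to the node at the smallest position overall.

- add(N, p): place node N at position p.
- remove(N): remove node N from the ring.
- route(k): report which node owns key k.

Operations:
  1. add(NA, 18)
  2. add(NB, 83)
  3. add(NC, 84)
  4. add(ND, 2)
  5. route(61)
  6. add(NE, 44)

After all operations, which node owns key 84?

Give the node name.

Op 1: add NA@18 -> ring=[18:NA]
Op 2: add NB@83 -> ring=[18:NA,83:NB]
Op 3: add NC@84 -> ring=[18:NA,83:NB,84:NC]
Op 4: add ND@2 -> ring=[2:ND,18:NA,83:NB,84:NC]
Op 5: route key 61: smallest pos >= 61 is 83 -> NB
Op 6: add NE@44 -> ring=[2:ND,18:NA,44:NE,83:NB,84:NC]
Final route key 84: smallest pos >= 84 is 84 -> NC

Answer: NC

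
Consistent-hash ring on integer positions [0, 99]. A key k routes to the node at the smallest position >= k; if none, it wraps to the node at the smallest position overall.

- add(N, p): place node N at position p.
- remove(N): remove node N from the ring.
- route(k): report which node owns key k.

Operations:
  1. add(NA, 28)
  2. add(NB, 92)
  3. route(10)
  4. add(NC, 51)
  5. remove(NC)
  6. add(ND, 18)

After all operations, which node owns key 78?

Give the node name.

Answer: NB

Derivation:
Op 1: add NA@28 -> ring=[28:NA]
Op 2: add NB@92 -> ring=[28:NA,92:NB]
Op 3: route key 10: smallest pos >= 10 is 28 -> NA
Op 4: add NC@51 -> ring=[28:NA,51:NC,92:NB]
Op 5: remove NC -> ring=[28:NA,92:NB]
Op 6: add ND@18 -> ring=[18:ND,28:NA,92:NB]
Final route key 78: smallest pos >= 78 is 92 -> NB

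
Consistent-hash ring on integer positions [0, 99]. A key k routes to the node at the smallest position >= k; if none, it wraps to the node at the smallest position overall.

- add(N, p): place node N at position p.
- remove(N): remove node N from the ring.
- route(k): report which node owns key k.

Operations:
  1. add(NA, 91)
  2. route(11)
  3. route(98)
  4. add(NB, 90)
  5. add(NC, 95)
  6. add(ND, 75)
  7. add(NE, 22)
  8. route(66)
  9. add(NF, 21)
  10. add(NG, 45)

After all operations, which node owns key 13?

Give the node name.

Answer: NF

Derivation:
Op 1: add NA@91 -> ring=[91:NA]
Op 2: route key 11: smallest pos >= 11 is 91 -> NA
Op 3: route key 98: none >= 98, wrap to smallest pos 91 -> NA
Op 4: add NB@90 -> ring=[90:NB,91:NA]
Op 5: add NC@95 -> ring=[90:NB,91:NA,95:NC]
Op 6: add ND@75 -> ring=[75:ND,90:NB,91:NA,95:NC]
Op 7: add NE@22 -> ring=[22:NE,75:ND,90:NB,91:NA,95:NC]
Op 8: route key 66: smallest pos >= 66 is 75 -> ND
Op 9: add NF@21 -> ring=[21:NF,22:NE,75:ND,90:NB,91:NA,95:NC]
Op 10: add NG@45 -> ring=[21:NF,22:NE,45:NG,75:ND,90:NB,91:NA,95:NC]
Final route key 13: smallest pos >= 13 is 21 -> NF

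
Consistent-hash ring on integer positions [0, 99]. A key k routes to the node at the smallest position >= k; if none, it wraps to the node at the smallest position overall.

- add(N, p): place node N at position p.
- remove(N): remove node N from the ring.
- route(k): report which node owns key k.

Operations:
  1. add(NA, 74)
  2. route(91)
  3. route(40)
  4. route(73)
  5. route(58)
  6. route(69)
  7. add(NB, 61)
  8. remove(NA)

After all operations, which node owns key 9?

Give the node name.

Op 1: add NA@74 -> ring=[74:NA]
Op 2: route key 91: none >= 91, wrap to smallest pos 74 -> NA
Op 3: route key 40: smallest pos >= 40 is 74 -> NA
Op 4: route key 73: smallest pos >= 73 is 74 -> NA
Op 5: route key 58: smallest pos >= 58 is 74 -> NA
Op 6: route key 69: smallest pos >= 69 is 74 -> NA
Op 7: add NB@61 -> ring=[61:NB,74:NA]
Op 8: remove NA -> ring=[61:NB]
Final route key 9: smallest pos >= 9 is 61 -> NB

Answer: NB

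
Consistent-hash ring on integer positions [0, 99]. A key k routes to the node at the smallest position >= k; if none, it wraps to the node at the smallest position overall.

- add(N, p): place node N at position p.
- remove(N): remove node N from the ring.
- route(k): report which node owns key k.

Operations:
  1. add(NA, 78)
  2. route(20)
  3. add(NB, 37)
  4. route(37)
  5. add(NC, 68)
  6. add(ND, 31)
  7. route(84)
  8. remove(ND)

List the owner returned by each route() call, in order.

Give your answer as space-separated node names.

Op 1: add NA@78 -> ring=[78:NA]
Op 2: route key 20: smallest pos >= 20 is 78 -> NA
Op 3: add NB@37 -> ring=[37:NB,78:NA]
Op 4: route key 37: smallest pos >= 37 is 37 -> NB
Op 5: add NC@68 -> ring=[37:NB,68:NC,78:NA]
Op 6: add ND@31 -> ring=[31:ND,37:NB,68:NC,78:NA]
Op 7: route key 84: none >= 84, wrap to smallest pos 31 -> ND
Op 8: remove ND -> ring=[37:NB,68:NC,78:NA]

Answer: NA NB ND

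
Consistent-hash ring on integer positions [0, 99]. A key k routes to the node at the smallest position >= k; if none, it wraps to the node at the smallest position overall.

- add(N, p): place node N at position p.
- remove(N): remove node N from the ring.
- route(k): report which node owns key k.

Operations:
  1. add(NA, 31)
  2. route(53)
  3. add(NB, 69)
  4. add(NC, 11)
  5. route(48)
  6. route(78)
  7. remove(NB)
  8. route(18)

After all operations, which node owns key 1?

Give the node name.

Answer: NC

Derivation:
Op 1: add NA@31 -> ring=[31:NA]
Op 2: route key 53: none >= 53, wrap to smallest pos 31 -> NA
Op 3: add NB@69 -> ring=[31:NA,69:NB]
Op 4: add NC@11 -> ring=[11:NC,31:NA,69:NB]
Op 5: route key 48: smallest pos >= 48 is 69 -> NB
Op 6: route key 78: none >= 78, wrap to smallest pos 11 -> NC
Op 7: remove NB -> ring=[11:NC,31:NA]
Op 8: route key 18: smallest pos >= 18 is 31 -> NA
Final route key 1: smallest pos >= 1 is 11 -> NC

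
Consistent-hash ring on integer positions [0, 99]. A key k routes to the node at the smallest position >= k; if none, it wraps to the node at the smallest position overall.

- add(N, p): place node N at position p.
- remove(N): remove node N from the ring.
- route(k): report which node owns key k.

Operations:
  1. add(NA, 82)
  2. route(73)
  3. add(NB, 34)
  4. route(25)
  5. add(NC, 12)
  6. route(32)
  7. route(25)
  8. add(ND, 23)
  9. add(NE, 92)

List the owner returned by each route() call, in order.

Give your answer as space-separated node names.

Op 1: add NA@82 -> ring=[82:NA]
Op 2: route key 73: smallest pos >= 73 is 82 -> NA
Op 3: add NB@34 -> ring=[34:NB,82:NA]
Op 4: route key 25: smallest pos >= 25 is 34 -> NB
Op 5: add NC@12 -> ring=[12:NC,34:NB,82:NA]
Op 6: route key 32: smallest pos >= 32 is 34 -> NB
Op 7: route key 25: smallest pos >= 25 is 34 -> NB
Op 8: add ND@23 -> ring=[12:NC,23:ND,34:NB,82:NA]
Op 9: add NE@92 -> ring=[12:NC,23:ND,34:NB,82:NA,92:NE]

Answer: NA NB NB NB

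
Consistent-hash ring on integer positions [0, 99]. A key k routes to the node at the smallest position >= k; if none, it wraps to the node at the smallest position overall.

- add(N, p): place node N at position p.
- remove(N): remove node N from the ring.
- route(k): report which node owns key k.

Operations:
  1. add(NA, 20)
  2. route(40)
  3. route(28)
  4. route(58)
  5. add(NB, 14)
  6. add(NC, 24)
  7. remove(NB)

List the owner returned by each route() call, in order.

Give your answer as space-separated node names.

Op 1: add NA@20 -> ring=[20:NA]
Op 2: route key 40: none >= 40, wrap to smallest pos 20 -> NA
Op 3: route key 28: none >= 28, wrap to smallest pos 20 -> NA
Op 4: route key 58: none >= 58, wrap to smallest pos 20 -> NA
Op 5: add NB@14 -> ring=[14:NB,20:NA]
Op 6: add NC@24 -> ring=[14:NB,20:NA,24:NC]
Op 7: remove NB -> ring=[20:NA,24:NC]

Answer: NA NA NA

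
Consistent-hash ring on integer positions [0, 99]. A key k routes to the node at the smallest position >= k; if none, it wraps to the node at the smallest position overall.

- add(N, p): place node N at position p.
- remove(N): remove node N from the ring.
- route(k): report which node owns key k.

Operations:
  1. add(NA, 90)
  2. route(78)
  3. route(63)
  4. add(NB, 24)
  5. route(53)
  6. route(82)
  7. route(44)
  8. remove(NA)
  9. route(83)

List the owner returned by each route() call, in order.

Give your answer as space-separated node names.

Op 1: add NA@90 -> ring=[90:NA]
Op 2: route key 78: smallest pos >= 78 is 90 -> NA
Op 3: route key 63: smallest pos >= 63 is 90 -> NA
Op 4: add NB@24 -> ring=[24:NB,90:NA]
Op 5: route key 53: smallest pos >= 53 is 90 -> NA
Op 6: route key 82: smallest pos >= 82 is 90 -> NA
Op 7: route key 44: smallest pos >= 44 is 90 -> NA
Op 8: remove NA -> ring=[24:NB]
Op 9: route key 83: none >= 83, wrap to smallest pos 24 -> NB

Answer: NA NA NA NA NA NB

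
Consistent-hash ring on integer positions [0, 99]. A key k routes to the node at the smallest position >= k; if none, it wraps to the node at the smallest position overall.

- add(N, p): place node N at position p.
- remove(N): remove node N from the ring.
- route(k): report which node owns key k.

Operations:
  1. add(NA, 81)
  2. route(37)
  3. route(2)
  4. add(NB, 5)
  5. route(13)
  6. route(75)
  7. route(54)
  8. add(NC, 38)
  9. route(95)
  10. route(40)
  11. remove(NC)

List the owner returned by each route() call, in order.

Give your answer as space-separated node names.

Answer: NA NA NA NA NA NB NA

Derivation:
Op 1: add NA@81 -> ring=[81:NA]
Op 2: route key 37: smallest pos >= 37 is 81 -> NA
Op 3: route key 2: smallest pos >= 2 is 81 -> NA
Op 4: add NB@5 -> ring=[5:NB,81:NA]
Op 5: route key 13: smallest pos >= 13 is 81 -> NA
Op 6: route key 75: smallest pos >= 75 is 81 -> NA
Op 7: route key 54: smallest pos >= 54 is 81 -> NA
Op 8: add NC@38 -> ring=[5:NB,38:NC,81:NA]
Op 9: route key 95: none >= 95, wrap to smallest pos 5 -> NB
Op 10: route key 40: smallest pos >= 40 is 81 -> NA
Op 11: remove NC -> ring=[5:NB,81:NA]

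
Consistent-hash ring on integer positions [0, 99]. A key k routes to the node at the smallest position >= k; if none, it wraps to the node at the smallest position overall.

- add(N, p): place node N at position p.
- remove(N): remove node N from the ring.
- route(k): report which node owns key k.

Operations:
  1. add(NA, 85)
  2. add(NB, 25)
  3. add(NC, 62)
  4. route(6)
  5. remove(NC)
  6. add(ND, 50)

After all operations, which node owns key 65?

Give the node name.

Op 1: add NA@85 -> ring=[85:NA]
Op 2: add NB@25 -> ring=[25:NB,85:NA]
Op 3: add NC@62 -> ring=[25:NB,62:NC,85:NA]
Op 4: route key 6: smallest pos >= 6 is 25 -> NB
Op 5: remove NC -> ring=[25:NB,85:NA]
Op 6: add ND@50 -> ring=[25:NB,50:ND,85:NA]
Final route key 65: smallest pos >= 65 is 85 -> NA

Answer: NA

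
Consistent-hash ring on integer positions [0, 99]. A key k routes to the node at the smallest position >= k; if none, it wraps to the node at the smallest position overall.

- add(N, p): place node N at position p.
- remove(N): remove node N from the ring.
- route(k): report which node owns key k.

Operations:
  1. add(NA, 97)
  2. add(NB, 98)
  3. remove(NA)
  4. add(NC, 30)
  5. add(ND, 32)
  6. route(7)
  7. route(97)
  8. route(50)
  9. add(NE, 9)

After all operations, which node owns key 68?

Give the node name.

Answer: NB

Derivation:
Op 1: add NA@97 -> ring=[97:NA]
Op 2: add NB@98 -> ring=[97:NA,98:NB]
Op 3: remove NA -> ring=[98:NB]
Op 4: add NC@30 -> ring=[30:NC,98:NB]
Op 5: add ND@32 -> ring=[30:NC,32:ND,98:NB]
Op 6: route key 7: smallest pos >= 7 is 30 -> NC
Op 7: route key 97: smallest pos >= 97 is 98 -> NB
Op 8: route key 50: smallest pos >= 50 is 98 -> NB
Op 9: add NE@9 -> ring=[9:NE,30:NC,32:ND,98:NB]
Final route key 68: smallest pos >= 68 is 98 -> NB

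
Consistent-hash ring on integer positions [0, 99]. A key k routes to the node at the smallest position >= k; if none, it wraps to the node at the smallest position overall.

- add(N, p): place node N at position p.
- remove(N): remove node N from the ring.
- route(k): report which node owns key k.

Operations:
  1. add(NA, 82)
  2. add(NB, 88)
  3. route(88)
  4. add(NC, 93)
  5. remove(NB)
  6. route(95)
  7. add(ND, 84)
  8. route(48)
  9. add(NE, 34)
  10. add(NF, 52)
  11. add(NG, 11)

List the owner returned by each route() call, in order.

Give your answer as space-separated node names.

Answer: NB NA NA

Derivation:
Op 1: add NA@82 -> ring=[82:NA]
Op 2: add NB@88 -> ring=[82:NA,88:NB]
Op 3: route key 88: smallest pos >= 88 is 88 -> NB
Op 4: add NC@93 -> ring=[82:NA,88:NB,93:NC]
Op 5: remove NB -> ring=[82:NA,93:NC]
Op 6: route key 95: none >= 95, wrap to smallest pos 82 -> NA
Op 7: add ND@84 -> ring=[82:NA,84:ND,93:NC]
Op 8: route key 48: smallest pos >= 48 is 82 -> NA
Op 9: add NE@34 -> ring=[34:NE,82:NA,84:ND,93:NC]
Op 10: add NF@52 -> ring=[34:NE,52:NF,82:NA,84:ND,93:NC]
Op 11: add NG@11 -> ring=[11:NG,34:NE,52:NF,82:NA,84:ND,93:NC]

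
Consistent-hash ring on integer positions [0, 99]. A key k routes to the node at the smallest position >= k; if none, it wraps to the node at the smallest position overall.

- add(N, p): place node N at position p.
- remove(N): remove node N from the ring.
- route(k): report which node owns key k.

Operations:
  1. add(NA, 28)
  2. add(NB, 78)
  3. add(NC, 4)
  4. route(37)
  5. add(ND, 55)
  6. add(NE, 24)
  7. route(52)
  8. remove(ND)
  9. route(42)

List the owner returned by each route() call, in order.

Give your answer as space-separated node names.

Answer: NB ND NB

Derivation:
Op 1: add NA@28 -> ring=[28:NA]
Op 2: add NB@78 -> ring=[28:NA,78:NB]
Op 3: add NC@4 -> ring=[4:NC,28:NA,78:NB]
Op 4: route key 37: smallest pos >= 37 is 78 -> NB
Op 5: add ND@55 -> ring=[4:NC,28:NA,55:ND,78:NB]
Op 6: add NE@24 -> ring=[4:NC,24:NE,28:NA,55:ND,78:NB]
Op 7: route key 52: smallest pos >= 52 is 55 -> ND
Op 8: remove ND -> ring=[4:NC,24:NE,28:NA,78:NB]
Op 9: route key 42: smallest pos >= 42 is 78 -> NB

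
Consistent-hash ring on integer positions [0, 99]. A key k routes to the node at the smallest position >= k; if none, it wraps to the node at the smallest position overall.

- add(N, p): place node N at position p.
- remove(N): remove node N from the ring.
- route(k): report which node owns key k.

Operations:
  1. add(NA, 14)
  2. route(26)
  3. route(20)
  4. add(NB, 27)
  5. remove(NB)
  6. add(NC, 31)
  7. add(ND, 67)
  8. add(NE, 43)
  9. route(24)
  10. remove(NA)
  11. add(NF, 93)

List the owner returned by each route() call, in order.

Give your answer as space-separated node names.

Answer: NA NA NC

Derivation:
Op 1: add NA@14 -> ring=[14:NA]
Op 2: route key 26: none >= 26, wrap to smallest pos 14 -> NA
Op 3: route key 20: none >= 20, wrap to smallest pos 14 -> NA
Op 4: add NB@27 -> ring=[14:NA,27:NB]
Op 5: remove NB -> ring=[14:NA]
Op 6: add NC@31 -> ring=[14:NA,31:NC]
Op 7: add ND@67 -> ring=[14:NA,31:NC,67:ND]
Op 8: add NE@43 -> ring=[14:NA,31:NC,43:NE,67:ND]
Op 9: route key 24: smallest pos >= 24 is 31 -> NC
Op 10: remove NA -> ring=[31:NC,43:NE,67:ND]
Op 11: add NF@93 -> ring=[31:NC,43:NE,67:ND,93:NF]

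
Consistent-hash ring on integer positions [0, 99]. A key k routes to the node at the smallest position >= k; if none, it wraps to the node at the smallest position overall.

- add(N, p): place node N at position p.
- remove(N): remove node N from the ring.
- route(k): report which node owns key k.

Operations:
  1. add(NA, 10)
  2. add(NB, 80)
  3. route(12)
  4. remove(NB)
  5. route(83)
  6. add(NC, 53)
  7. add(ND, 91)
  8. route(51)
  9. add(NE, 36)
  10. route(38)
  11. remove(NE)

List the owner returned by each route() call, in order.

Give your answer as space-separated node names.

Op 1: add NA@10 -> ring=[10:NA]
Op 2: add NB@80 -> ring=[10:NA,80:NB]
Op 3: route key 12: smallest pos >= 12 is 80 -> NB
Op 4: remove NB -> ring=[10:NA]
Op 5: route key 83: none >= 83, wrap to smallest pos 10 -> NA
Op 6: add NC@53 -> ring=[10:NA,53:NC]
Op 7: add ND@91 -> ring=[10:NA,53:NC,91:ND]
Op 8: route key 51: smallest pos >= 51 is 53 -> NC
Op 9: add NE@36 -> ring=[10:NA,36:NE,53:NC,91:ND]
Op 10: route key 38: smallest pos >= 38 is 53 -> NC
Op 11: remove NE -> ring=[10:NA,53:NC,91:ND]

Answer: NB NA NC NC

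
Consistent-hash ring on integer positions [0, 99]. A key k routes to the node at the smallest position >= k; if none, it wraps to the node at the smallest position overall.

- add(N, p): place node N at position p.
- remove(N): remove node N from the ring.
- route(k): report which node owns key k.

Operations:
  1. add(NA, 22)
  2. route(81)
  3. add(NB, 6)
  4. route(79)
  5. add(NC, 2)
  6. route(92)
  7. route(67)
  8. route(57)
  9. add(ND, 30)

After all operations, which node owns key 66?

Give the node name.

Answer: NC

Derivation:
Op 1: add NA@22 -> ring=[22:NA]
Op 2: route key 81: none >= 81, wrap to smallest pos 22 -> NA
Op 3: add NB@6 -> ring=[6:NB,22:NA]
Op 4: route key 79: none >= 79, wrap to smallest pos 6 -> NB
Op 5: add NC@2 -> ring=[2:NC,6:NB,22:NA]
Op 6: route key 92: none >= 92, wrap to smallest pos 2 -> NC
Op 7: route key 67: none >= 67, wrap to smallest pos 2 -> NC
Op 8: route key 57: none >= 57, wrap to smallest pos 2 -> NC
Op 9: add ND@30 -> ring=[2:NC,6:NB,22:NA,30:ND]
Final route key 66: none >= 66, wrap to smallest pos 2 -> NC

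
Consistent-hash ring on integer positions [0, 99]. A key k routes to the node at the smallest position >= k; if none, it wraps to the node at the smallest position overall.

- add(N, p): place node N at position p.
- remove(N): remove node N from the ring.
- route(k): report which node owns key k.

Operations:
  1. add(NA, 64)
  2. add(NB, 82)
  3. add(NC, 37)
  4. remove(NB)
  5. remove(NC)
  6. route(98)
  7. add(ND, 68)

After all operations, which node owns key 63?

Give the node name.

Answer: NA

Derivation:
Op 1: add NA@64 -> ring=[64:NA]
Op 2: add NB@82 -> ring=[64:NA,82:NB]
Op 3: add NC@37 -> ring=[37:NC,64:NA,82:NB]
Op 4: remove NB -> ring=[37:NC,64:NA]
Op 5: remove NC -> ring=[64:NA]
Op 6: route key 98: none >= 98, wrap to smallest pos 64 -> NA
Op 7: add ND@68 -> ring=[64:NA,68:ND]
Final route key 63: smallest pos >= 63 is 64 -> NA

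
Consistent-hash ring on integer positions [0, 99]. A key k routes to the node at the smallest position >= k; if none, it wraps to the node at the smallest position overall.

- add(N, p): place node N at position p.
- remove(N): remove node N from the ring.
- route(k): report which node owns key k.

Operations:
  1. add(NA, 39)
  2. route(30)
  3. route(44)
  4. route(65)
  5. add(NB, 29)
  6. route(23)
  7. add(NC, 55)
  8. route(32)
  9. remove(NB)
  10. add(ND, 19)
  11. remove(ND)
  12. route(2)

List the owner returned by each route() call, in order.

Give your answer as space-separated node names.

Op 1: add NA@39 -> ring=[39:NA]
Op 2: route key 30: smallest pos >= 30 is 39 -> NA
Op 3: route key 44: none >= 44, wrap to smallest pos 39 -> NA
Op 4: route key 65: none >= 65, wrap to smallest pos 39 -> NA
Op 5: add NB@29 -> ring=[29:NB,39:NA]
Op 6: route key 23: smallest pos >= 23 is 29 -> NB
Op 7: add NC@55 -> ring=[29:NB,39:NA,55:NC]
Op 8: route key 32: smallest pos >= 32 is 39 -> NA
Op 9: remove NB -> ring=[39:NA,55:NC]
Op 10: add ND@19 -> ring=[19:ND,39:NA,55:NC]
Op 11: remove ND -> ring=[39:NA,55:NC]
Op 12: route key 2: smallest pos >= 2 is 39 -> NA

Answer: NA NA NA NB NA NA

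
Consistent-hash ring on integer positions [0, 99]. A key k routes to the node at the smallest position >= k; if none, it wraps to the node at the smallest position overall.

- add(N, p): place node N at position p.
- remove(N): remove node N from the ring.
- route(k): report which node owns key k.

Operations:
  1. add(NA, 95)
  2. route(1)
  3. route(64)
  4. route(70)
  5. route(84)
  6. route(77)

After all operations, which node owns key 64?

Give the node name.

Op 1: add NA@95 -> ring=[95:NA]
Op 2: route key 1: smallest pos >= 1 is 95 -> NA
Op 3: route key 64: smallest pos >= 64 is 95 -> NA
Op 4: route key 70: smallest pos >= 70 is 95 -> NA
Op 5: route key 84: smallest pos >= 84 is 95 -> NA
Op 6: route key 77: smallest pos >= 77 is 95 -> NA
Final route key 64: smallest pos >= 64 is 95 -> NA

Answer: NA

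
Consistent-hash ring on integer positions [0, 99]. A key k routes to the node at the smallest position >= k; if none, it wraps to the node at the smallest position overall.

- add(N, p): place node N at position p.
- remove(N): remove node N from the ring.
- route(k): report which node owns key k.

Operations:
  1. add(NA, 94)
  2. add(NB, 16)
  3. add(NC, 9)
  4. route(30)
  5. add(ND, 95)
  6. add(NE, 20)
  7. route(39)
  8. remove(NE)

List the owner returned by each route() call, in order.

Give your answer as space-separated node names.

Op 1: add NA@94 -> ring=[94:NA]
Op 2: add NB@16 -> ring=[16:NB,94:NA]
Op 3: add NC@9 -> ring=[9:NC,16:NB,94:NA]
Op 4: route key 30: smallest pos >= 30 is 94 -> NA
Op 5: add ND@95 -> ring=[9:NC,16:NB,94:NA,95:ND]
Op 6: add NE@20 -> ring=[9:NC,16:NB,20:NE,94:NA,95:ND]
Op 7: route key 39: smallest pos >= 39 is 94 -> NA
Op 8: remove NE -> ring=[9:NC,16:NB,94:NA,95:ND]

Answer: NA NA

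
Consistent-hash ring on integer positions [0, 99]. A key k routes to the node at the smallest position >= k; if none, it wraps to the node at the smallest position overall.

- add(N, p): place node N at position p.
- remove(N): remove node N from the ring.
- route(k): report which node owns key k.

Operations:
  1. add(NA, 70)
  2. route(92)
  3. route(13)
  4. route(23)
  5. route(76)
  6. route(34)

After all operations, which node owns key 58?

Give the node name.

Answer: NA

Derivation:
Op 1: add NA@70 -> ring=[70:NA]
Op 2: route key 92: none >= 92, wrap to smallest pos 70 -> NA
Op 3: route key 13: smallest pos >= 13 is 70 -> NA
Op 4: route key 23: smallest pos >= 23 is 70 -> NA
Op 5: route key 76: none >= 76, wrap to smallest pos 70 -> NA
Op 6: route key 34: smallest pos >= 34 is 70 -> NA
Final route key 58: smallest pos >= 58 is 70 -> NA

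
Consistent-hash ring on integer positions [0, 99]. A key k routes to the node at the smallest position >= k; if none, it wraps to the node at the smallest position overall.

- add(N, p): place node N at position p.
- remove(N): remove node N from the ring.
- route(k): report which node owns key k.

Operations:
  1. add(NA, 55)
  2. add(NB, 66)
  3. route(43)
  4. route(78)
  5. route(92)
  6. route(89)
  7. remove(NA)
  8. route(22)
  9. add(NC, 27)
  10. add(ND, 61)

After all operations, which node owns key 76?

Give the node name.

Answer: NC

Derivation:
Op 1: add NA@55 -> ring=[55:NA]
Op 2: add NB@66 -> ring=[55:NA,66:NB]
Op 3: route key 43: smallest pos >= 43 is 55 -> NA
Op 4: route key 78: none >= 78, wrap to smallest pos 55 -> NA
Op 5: route key 92: none >= 92, wrap to smallest pos 55 -> NA
Op 6: route key 89: none >= 89, wrap to smallest pos 55 -> NA
Op 7: remove NA -> ring=[66:NB]
Op 8: route key 22: smallest pos >= 22 is 66 -> NB
Op 9: add NC@27 -> ring=[27:NC,66:NB]
Op 10: add ND@61 -> ring=[27:NC,61:ND,66:NB]
Final route key 76: none >= 76, wrap to smallest pos 27 -> NC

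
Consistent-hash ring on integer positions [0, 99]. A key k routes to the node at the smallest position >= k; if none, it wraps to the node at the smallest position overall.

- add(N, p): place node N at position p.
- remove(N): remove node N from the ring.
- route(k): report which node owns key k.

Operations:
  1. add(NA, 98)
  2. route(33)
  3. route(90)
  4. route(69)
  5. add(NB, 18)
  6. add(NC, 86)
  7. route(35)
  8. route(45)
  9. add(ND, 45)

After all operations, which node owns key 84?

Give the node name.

Answer: NC

Derivation:
Op 1: add NA@98 -> ring=[98:NA]
Op 2: route key 33: smallest pos >= 33 is 98 -> NA
Op 3: route key 90: smallest pos >= 90 is 98 -> NA
Op 4: route key 69: smallest pos >= 69 is 98 -> NA
Op 5: add NB@18 -> ring=[18:NB,98:NA]
Op 6: add NC@86 -> ring=[18:NB,86:NC,98:NA]
Op 7: route key 35: smallest pos >= 35 is 86 -> NC
Op 8: route key 45: smallest pos >= 45 is 86 -> NC
Op 9: add ND@45 -> ring=[18:NB,45:ND,86:NC,98:NA]
Final route key 84: smallest pos >= 84 is 86 -> NC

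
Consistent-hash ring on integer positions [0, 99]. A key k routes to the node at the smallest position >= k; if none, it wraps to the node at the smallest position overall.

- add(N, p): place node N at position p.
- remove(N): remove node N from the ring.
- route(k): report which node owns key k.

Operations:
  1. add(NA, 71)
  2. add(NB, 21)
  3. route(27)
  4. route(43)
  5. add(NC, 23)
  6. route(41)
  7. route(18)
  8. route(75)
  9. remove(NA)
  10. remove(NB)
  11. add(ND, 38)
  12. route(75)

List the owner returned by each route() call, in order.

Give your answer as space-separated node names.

Answer: NA NA NA NB NB NC

Derivation:
Op 1: add NA@71 -> ring=[71:NA]
Op 2: add NB@21 -> ring=[21:NB,71:NA]
Op 3: route key 27: smallest pos >= 27 is 71 -> NA
Op 4: route key 43: smallest pos >= 43 is 71 -> NA
Op 5: add NC@23 -> ring=[21:NB,23:NC,71:NA]
Op 6: route key 41: smallest pos >= 41 is 71 -> NA
Op 7: route key 18: smallest pos >= 18 is 21 -> NB
Op 8: route key 75: none >= 75, wrap to smallest pos 21 -> NB
Op 9: remove NA -> ring=[21:NB,23:NC]
Op 10: remove NB -> ring=[23:NC]
Op 11: add ND@38 -> ring=[23:NC,38:ND]
Op 12: route key 75: none >= 75, wrap to smallest pos 23 -> NC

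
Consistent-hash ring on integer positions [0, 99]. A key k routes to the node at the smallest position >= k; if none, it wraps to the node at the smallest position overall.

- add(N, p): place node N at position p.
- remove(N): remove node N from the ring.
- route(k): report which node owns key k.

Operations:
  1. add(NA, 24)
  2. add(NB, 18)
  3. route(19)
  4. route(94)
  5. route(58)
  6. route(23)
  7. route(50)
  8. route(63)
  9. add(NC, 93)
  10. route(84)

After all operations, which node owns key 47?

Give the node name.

Op 1: add NA@24 -> ring=[24:NA]
Op 2: add NB@18 -> ring=[18:NB,24:NA]
Op 3: route key 19: smallest pos >= 19 is 24 -> NA
Op 4: route key 94: none >= 94, wrap to smallest pos 18 -> NB
Op 5: route key 58: none >= 58, wrap to smallest pos 18 -> NB
Op 6: route key 23: smallest pos >= 23 is 24 -> NA
Op 7: route key 50: none >= 50, wrap to smallest pos 18 -> NB
Op 8: route key 63: none >= 63, wrap to smallest pos 18 -> NB
Op 9: add NC@93 -> ring=[18:NB,24:NA,93:NC]
Op 10: route key 84: smallest pos >= 84 is 93 -> NC
Final route key 47: smallest pos >= 47 is 93 -> NC

Answer: NC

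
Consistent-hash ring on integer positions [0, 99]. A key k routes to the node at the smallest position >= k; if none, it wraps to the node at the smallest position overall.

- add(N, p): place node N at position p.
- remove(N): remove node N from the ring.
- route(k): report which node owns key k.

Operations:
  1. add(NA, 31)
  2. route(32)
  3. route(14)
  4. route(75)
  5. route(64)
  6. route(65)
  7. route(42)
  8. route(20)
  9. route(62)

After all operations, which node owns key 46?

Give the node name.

Answer: NA

Derivation:
Op 1: add NA@31 -> ring=[31:NA]
Op 2: route key 32: none >= 32, wrap to smallest pos 31 -> NA
Op 3: route key 14: smallest pos >= 14 is 31 -> NA
Op 4: route key 75: none >= 75, wrap to smallest pos 31 -> NA
Op 5: route key 64: none >= 64, wrap to smallest pos 31 -> NA
Op 6: route key 65: none >= 65, wrap to smallest pos 31 -> NA
Op 7: route key 42: none >= 42, wrap to smallest pos 31 -> NA
Op 8: route key 20: smallest pos >= 20 is 31 -> NA
Op 9: route key 62: none >= 62, wrap to smallest pos 31 -> NA
Final route key 46: none >= 46, wrap to smallest pos 31 -> NA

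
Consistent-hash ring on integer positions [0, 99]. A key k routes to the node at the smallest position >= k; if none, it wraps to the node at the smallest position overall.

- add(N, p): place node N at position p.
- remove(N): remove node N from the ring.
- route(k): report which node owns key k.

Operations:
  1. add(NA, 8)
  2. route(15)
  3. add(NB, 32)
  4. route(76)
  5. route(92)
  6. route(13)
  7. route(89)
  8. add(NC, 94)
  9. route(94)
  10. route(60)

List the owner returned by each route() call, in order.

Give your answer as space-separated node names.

Op 1: add NA@8 -> ring=[8:NA]
Op 2: route key 15: none >= 15, wrap to smallest pos 8 -> NA
Op 3: add NB@32 -> ring=[8:NA,32:NB]
Op 4: route key 76: none >= 76, wrap to smallest pos 8 -> NA
Op 5: route key 92: none >= 92, wrap to smallest pos 8 -> NA
Op 6: route key 13: smallest pos >= 13 is 32 -> NB
Op 7: route key 89: none >= 89, wrap to smallest pos 8 -> NA
Op 8: add NC@94 -> ring=[8:NA,32:NB,94:NC]
Op 9: route key 94: smallest pos >= 94 is 94 -> NC
Op 10: route key 60: smallest pos >= 60 is 94 -> NC

Answer: NA NA NA NB NA NC NC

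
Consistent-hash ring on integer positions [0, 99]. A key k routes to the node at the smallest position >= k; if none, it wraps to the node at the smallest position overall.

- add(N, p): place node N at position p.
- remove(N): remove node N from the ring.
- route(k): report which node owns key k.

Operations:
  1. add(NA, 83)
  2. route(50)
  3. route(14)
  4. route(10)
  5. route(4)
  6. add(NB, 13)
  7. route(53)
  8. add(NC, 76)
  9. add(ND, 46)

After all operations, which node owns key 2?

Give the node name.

Op 1: add NA@83 -> ring=[83:NA]
Op 2: route key 50: smallest pos >= 50 is 83 -> NA
Op 3: route key 14: smallest pos >= 14 is 83 -> NA
Op 4: route key 10: smallest pos >= 10 is 83 -> NA
Op 5: route key 4: smallest pos >= 4 is 83 -> NA
Op 6: add NB@13 -> ring=[13:NB,83:NA]
Op 7: route key 53: smallest pos >= 53 is 83 -> NA
Op 8: add NC@76 -> ring=[13:NB,76:NC,83:NA]
Op 9: add ND@46 -> ring=[13:NB,46:ND,76:NC,83:NA]
Final route key 2: smallest pos >= 2 is 13 -> NB

Answer: NB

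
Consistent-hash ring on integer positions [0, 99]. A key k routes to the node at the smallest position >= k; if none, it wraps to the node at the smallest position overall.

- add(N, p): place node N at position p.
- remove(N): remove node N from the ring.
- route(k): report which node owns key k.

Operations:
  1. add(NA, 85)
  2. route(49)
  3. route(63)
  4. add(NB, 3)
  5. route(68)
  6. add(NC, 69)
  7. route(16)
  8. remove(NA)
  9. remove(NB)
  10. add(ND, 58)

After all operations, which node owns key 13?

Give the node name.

Op 1: add NA@85 -> ring=[85:NA]
Op 2: route key 49: smallest pos >= 49 is 85 -> NA
Op 3: route key 63: smallest pos >= 63 is 85 -> NA
Op 4: add NB@3 -> ring=[3:NB,85:NA]
Op 5: route key 68: smallest pos >= 68 is 85 -> NA
Op 6: add NC@69 -> ring=[3:NB,69:NC,85:NA]
Op 7: route key 16: smallest pos >= 16 is 69 -> NC
Op 8: remove NA -> ring=[3:NB,69:NC]
Op 9: remove NB -> ring=[69:NC]
Op 10: add ND@58 -> ring=[58:ND,69:NC]
Final route key 13: smallest pos >= 13 is 58 -> ND

Answer: ND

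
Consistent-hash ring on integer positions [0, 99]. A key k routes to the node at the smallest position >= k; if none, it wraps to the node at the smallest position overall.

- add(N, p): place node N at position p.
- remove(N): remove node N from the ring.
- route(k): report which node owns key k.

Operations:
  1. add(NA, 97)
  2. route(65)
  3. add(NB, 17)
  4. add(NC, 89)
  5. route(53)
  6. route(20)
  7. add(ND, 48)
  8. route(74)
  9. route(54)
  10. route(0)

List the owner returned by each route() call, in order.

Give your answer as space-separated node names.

Op 1: add NA@97 -> ring=[97:NA]
Op 2: route key 65: smallest pos >= 65 is 97 -> NA
Op 3: add NB@17 -> ring=[17:NB,97:NA]
Op 4: add NC@89 -> ring=[17:NB,89:NC,97:NA]
Op 5: route key 53: smallest pos >= 53 is 89 -> NC
Op 6: route key 20: smallest pos >= 20 is 89 -> NC
Op 7: add ND@48 -> ring=[17:NB,48:ND,89:NC,97:NA]
Op 8: route key 74: smallest pos >= 74 is 89 -> NC
Op 9: route key 54: smallest pos >= 54 is 89 -> NC
Op 10: route key 0: smallest pos >= 0 is 17 -> NB

Answer: NA NC NC NC NC NB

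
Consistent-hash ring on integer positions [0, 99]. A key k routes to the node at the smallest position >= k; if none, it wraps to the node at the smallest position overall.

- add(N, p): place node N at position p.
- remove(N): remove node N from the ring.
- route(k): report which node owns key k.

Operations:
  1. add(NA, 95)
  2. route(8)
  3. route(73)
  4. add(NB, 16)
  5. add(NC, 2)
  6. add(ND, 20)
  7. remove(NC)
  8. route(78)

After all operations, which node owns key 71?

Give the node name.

Answer: NA

Derivation:
Op 1: add NA@95 -> ring=[95:NA]
Op 2: route key 8: smallest pos >= 8 is 95 -> NA
Op 3: route key 73: smallest pos >= 73 is 95 -> NA
Op 4: add NB@16 -> ring=[16:NB,95:NA]
Op 5: add NC@2 -> ring=[2:NC,16:NB,95:NA]
Op 6: add ND@20 -> ring=[2:NC,16:NB,20:ND,95:NA]
Op 7: remove NC -> ring=[16:NB,20:ND,95:NA]
Op 8: route key 78: smallest pos >= 78 is 95 -> NA
Final route key 71: smallest pos >= 71 is 95 -> NA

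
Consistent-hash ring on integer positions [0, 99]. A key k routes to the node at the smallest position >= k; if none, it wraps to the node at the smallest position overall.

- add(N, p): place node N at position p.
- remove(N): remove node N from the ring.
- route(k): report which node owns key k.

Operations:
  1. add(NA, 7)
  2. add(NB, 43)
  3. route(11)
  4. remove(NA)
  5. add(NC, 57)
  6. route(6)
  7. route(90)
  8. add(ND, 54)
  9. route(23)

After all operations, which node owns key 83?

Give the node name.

Op 1: add NA@7 -> ring=[7:NA]
Op 2: add NB@43 -> ring=[7:NA,43:NB]
Op 3: route key 11: smallest pos >= 11 is 43 -> NB
Op 4: remove NA -> ring=[43:NB]
Op 5: add NC@57 -> ring=[43:NB,57:NC]
Op 6: route key 6: smallest pos >= 6 is 43 -> NB
Op 7: route key 90: none >= 90, wrap to smallest pos 43 -> NB
Op 8: add ND@54 -> ring=[43:NB,54:ND,57:NC]
Op 9: route key 23: smallest pos >= 23 is 43 -> NB
Final route key 83: none >= 83, wrap to smallest pos 43 -> NB

Answer: NB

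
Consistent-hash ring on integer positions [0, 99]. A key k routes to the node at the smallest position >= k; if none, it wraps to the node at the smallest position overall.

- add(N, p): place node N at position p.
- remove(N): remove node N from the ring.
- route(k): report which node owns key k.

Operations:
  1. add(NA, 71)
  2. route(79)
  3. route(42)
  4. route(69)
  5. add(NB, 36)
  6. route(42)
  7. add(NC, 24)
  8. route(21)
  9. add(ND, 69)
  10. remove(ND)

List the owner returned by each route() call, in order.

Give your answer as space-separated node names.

Answer: NA NA NA NA NC

Derivation:
Op 1: add NA@71 -> ring=[71:NA]
Op 2: route key 79: none >= 79, wrap to smallest pos 71 -> NA
Op 3: route key 42: smallest pos >= 42 is 71 -> NA
Op 4: route key 69: smallest pos >= 69 is 71 -> NA
Op 5: add NB@36 -> ring=[36:NB,71:NA]
Op 6: route key 42: smallest pos >= 42 is 71 -> NA
Op 7: add NC@24 -> ring=[24:NC,36:NB,71:NA]
Op 8: route key 21: smallest pos >= 21 is 24 -> NC
Op 9: add ND@69 -> ring=[24:NC,36:NB,69:ND,71:NA]
Op 10: remove ND -> ring=[24:NC,36:NB,71:NA]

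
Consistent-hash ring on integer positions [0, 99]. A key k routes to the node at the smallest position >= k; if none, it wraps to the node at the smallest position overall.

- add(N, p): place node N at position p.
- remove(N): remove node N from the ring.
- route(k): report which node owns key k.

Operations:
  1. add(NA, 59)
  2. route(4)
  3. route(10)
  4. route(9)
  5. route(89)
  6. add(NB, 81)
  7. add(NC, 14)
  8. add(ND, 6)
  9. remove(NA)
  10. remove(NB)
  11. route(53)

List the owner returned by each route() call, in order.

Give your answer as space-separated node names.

Op 1: add NA@59 -> ring=[59:NA]
Op 2: route key 4: smallest pos >= 4 is 59 -> NA
Op 3: route key 10: smallest pos >= 10 is 59 -> NA
Op 4: route key 9: smallest pos >= 9 is 59 -> NA
Op 5: route key 89: none >= 89, wrap to smallest pos 59 -> NA
Op 6: add NB@81 -> ring=[59:NA,81:NB]
Op 7: add NC@14 -> ring=[14:NC,59:NA,81:NB]
Op 8: add ND@6 -> ring=[6:ND,14:NC,59:NA,81:NB]
Op 9: remove NA -> ring=[6:ND,14:NC,81:NB]
Op 10: remove NB -> ring=[6:ND,14:NC]
Op 11: route key 53: none >= 53, wrap to smallest pos 6 -> ND

Answer: NA NA NA NA ND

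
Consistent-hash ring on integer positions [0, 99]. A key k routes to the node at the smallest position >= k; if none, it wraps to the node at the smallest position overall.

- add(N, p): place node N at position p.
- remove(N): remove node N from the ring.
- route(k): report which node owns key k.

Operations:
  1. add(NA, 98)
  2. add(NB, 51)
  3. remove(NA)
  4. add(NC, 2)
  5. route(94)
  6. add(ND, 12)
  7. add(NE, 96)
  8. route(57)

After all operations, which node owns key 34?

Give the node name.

Answer: NB

Derivation:
Op 1: add NA@98 -> ring=[98:NA]
Op 2: add NB@51 -> ring=[51:NB,98:NA]
Op 3: remove NA -> ring=[51:NB]
Op 4: add NC@2 -> ring=[2:NC,51:NB]
Op 5: route key 94: none >= 94, wrap to smallest pos 2 -> NC
Op 6: add ND@12 -> ring=[2:NC,12:ND,51:NB]
Op 7: add NE@96 -> ring=[2:NC,12:ND,51:NB,96:NE]
Op 8: route key 57: smallest pos >= 57 is 96 -> NE
Final route key 34: smallest pos >= 34 is 51 -> NB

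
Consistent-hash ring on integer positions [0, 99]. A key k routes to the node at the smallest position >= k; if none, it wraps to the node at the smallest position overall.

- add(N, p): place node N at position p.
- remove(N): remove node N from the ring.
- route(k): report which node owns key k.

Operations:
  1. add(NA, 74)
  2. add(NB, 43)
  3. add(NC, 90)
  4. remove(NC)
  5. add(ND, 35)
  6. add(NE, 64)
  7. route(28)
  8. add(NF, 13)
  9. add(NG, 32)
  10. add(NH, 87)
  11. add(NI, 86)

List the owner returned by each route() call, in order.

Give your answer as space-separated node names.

Op 1: add NA@74 -> ring=[74:NA]
Op 2: add NB@43 -> ring=[43:NB,74:NA]
Op 3: add NC@90 -> ring=[43:NB,74:NA,90:NC]
Op 4: remove NC -> ring=[43:NB,74:NA]
Op 5: add ND@35 -> ring=[35:ND,43:NB,74:NA]
Op 6: add NE@64 -> ring=[35:ND,43:NB,64:NE,74:NA]
Op 7: route key 28: smallest pos >= 28 is 35 -> ND
Op 8: add NF@13 -> ring=[13:NF,35:ND,43:NB,64:NE,74:NA]
Op 9: add NG@32 -> ring=[13:NF,32:NG,35:ND,43:NB,64:NE,74:NA]
Op 10: add NH@87 -> ring=[13:NF,32:NG,35:ND,43:NB,64:NE,74:NA,87:NH]
Op 11: add NI@86 -> ring=[13:NF,32:NG,35:ND,43:NB,64:NE,74:NA,86:NI,87:NH]

Answer: ND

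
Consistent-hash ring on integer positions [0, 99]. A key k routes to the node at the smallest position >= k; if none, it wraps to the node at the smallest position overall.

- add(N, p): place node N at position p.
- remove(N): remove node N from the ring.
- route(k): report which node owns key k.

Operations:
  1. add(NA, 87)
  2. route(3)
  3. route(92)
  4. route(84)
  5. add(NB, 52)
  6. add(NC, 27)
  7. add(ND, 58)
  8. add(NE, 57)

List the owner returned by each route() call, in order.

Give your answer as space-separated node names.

Op 1: add NA@87 -> ring=[87:NA]
Op 2: route key 3: smallest pos >= 3 is 87 -> NA
Op 3: route key 92: none >= 92, wrap to smallest pos 87 -> NA
Op 4: route key 84: smallest pos >= 84 is 87 -> NA
Op 5: add NB@52 -> ring=[52:NB,87:NA]
Op 6: add NC@27 -> ring=[27:NC,52:NB,87:NA]
Op 7: add ND@58 -> ring=[27:NC,52:NB,58:ND,87:NA]
Op 8: add NE@57 -> ring=[27:NC,52:NB,57:NE,58:ND,87:NA]

Answer: NA NA NA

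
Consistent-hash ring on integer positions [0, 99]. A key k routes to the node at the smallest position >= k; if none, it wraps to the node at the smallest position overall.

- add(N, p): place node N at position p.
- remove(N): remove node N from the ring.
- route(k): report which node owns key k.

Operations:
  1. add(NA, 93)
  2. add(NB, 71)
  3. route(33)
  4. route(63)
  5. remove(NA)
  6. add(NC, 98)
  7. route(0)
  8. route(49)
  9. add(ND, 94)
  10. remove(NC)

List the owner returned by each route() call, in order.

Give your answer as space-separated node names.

Answer: NB NB NB NB

Derivation:
Op 1: add NA@93 -> ring=[93:NA]
Op 2: add NB@71 -> ring=[71:NB,93:NA]
Op 3: route key 33: smallest pos >= 33 is 71 -> NB
Op 4: route key 63: smallest pos >= 63 is 71 -> NB
Op 5: remove NA -> ring=[71:NB]
Op 6: add NC@98 -> ring=[71:NB,98:NC]
Op 7: route key 0: smallest pos >= 0 is 71 -> NB
Op 8: route key 49: smallest pos >= 49 is 71 -> NB
Op 9: add ND@94 -> ring=[71:NB,94:ND,98:NC]
Op 10: remove NC -> ring=[71:NB,94:ND]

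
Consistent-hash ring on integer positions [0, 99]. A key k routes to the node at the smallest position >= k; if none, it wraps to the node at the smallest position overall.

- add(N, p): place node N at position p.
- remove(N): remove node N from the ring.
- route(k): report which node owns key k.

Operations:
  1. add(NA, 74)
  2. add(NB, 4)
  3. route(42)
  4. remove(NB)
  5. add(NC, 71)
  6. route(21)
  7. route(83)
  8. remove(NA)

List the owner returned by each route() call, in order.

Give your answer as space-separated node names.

Op 1: add NA@74 -> ring=[74:NA]
Op 2: add NB@4 -> ring=[4:NB,74:NA]
Op 3: route key 42: smallest pos >= 42 is 74 -> NA
Op 4: remove NB -> ring=[74:NA]
Op 5: add NC@71 -> ring=[71:NC,74:NA]
Op 6: route key 21: smallest pos >= 21 is 71 -> NC
Op 7: route key 83: none >= 83, wrap to smallest pos 71 -> NC
Op 8: remove NA -> ring=[71:NC]

Answer: NA NC NC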